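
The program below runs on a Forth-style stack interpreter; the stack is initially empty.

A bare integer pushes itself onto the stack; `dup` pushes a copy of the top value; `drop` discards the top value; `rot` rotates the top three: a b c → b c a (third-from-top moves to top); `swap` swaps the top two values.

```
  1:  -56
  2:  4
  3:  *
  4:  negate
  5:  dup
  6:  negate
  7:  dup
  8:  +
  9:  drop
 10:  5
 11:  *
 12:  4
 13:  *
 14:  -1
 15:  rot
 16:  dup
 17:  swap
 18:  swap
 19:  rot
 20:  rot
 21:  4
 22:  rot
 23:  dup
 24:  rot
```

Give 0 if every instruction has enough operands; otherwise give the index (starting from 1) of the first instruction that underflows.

15

-56    : -56
4      : -56 4
*      : -224
negate : 224
dup    : 224 224
negate : 224 -224
dup    : 224 -224 -224
+      : 224 -448
drop   : 224
5      : 224 5
*      : 1120
4      : 1120 4
*      : 4480
-1     : 4480 -1
rot  — needs 3 operands, stack has 2 → underflow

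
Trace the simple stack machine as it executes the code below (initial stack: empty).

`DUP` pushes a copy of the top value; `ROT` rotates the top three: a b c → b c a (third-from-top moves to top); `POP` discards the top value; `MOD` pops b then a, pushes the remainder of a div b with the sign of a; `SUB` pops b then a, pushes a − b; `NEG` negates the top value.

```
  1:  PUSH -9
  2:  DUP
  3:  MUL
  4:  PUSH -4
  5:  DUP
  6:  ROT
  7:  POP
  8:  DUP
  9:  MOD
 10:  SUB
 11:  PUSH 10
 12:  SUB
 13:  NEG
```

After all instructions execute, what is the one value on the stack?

PUSH -9 : [-9]
DUP     : [-9, -9]
MUL     : [81]
PUSH -4 : [81, -4]
DUP     : [81, -4, -4]
ROT     : [-4, -4, 81]
POP     : [-4, -4]
DUP     : [-4, -4, -4]
MOD     : [-4, 0]
SUB     : [-4]
PUSH 10 : [-4, 10]
SUB     : [-14]
NEG     : [14]

14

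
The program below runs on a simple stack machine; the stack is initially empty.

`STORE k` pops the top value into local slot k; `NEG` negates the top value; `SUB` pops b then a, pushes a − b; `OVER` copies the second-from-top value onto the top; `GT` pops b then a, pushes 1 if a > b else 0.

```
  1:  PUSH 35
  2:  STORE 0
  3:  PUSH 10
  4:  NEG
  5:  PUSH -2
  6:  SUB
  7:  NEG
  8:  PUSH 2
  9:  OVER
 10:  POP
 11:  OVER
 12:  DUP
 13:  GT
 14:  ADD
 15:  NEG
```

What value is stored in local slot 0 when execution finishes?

35

PUSH 35  [35]
STORE 0  []
PUSH 10  [10]
NEG      [-10]
PUSH -2  [-10, -2]
SUB      [-8]
NEG      [8]
PUSH 2   [8, 2]
OVER     [8, 2, 8]
POP      [8, 2]
OVER     [8, 2, 8]
DUP      [8, 2, 8, 8]
GT       [8, 2, 0]
ADD      [8, 2]
NEG      [8, -2]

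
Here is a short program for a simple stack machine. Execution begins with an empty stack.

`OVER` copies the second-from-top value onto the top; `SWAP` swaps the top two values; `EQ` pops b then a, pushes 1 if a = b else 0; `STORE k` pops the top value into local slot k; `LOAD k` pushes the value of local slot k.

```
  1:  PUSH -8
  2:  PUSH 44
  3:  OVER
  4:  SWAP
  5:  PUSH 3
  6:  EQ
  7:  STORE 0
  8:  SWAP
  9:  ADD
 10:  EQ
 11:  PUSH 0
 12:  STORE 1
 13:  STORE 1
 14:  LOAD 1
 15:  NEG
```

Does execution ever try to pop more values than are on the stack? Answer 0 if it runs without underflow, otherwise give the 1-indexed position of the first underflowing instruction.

PUSH -8 -> -8
PUSH 44 -> -8 44
OVER    -> -8 44 -8
SWAP    -> -8 -8 44
PUSH 3  -> -8 -8 44 3
EQ      -> -8 -8 0
STORE 0 -> -8 -8
SWAP    -> -8 -8
ADD     -> -16
EQ  — needs 2 operands, stack has 1 → underflow

10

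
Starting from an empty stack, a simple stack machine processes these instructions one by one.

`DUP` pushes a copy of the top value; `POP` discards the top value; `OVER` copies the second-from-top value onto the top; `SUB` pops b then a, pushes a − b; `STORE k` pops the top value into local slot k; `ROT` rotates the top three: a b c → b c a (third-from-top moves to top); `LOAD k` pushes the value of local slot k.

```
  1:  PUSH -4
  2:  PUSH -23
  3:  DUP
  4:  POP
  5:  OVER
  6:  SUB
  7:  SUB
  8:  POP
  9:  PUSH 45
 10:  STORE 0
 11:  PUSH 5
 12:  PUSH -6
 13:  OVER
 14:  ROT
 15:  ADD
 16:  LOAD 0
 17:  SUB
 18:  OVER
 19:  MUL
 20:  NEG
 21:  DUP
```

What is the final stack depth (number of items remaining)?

PUSH -4   [-4]
PUSH -23  [-4, -23]
DUP       [-4, -23, -23]
POP       [-4, -23]
OVER      [-4, -23, -4]
SUB       [-4, -19]
SUB       [15]
POP       []
PUSH 45   [45]
STORE 0   []
PUSH 5    [5]
PUSH -6   [5, -6]
OVER      [5, -6, 5]
ROT       [-6, 5, 5]
ADD       [-6, 10]
LOAD 0    [-6, 10, 45]
SUB       [-6, -35]
OVER      [-6, -35, -6]
MUL       [-6, 210]
NEG       [-6, -210]
DUP       [-6, -210, -210]

3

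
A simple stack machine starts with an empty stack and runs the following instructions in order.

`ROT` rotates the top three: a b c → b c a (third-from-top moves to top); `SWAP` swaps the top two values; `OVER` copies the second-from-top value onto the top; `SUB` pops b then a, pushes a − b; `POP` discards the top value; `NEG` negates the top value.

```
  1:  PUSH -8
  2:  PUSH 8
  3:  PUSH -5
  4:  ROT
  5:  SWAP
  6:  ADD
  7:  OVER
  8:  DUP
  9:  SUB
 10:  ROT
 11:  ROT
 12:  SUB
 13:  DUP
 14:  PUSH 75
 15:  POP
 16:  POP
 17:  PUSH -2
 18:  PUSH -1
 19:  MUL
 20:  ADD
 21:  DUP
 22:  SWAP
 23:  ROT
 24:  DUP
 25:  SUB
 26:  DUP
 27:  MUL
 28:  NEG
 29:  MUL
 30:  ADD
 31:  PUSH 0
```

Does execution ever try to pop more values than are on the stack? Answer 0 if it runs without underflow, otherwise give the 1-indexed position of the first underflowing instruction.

PUSH -8 -> [-8]
PUSH 8  -> [-8, 8]
PUSH -5 -> [-8, 8, -5]
ROT     -> [8, -5, -8]
SWAP    -> [8, -8, -5]
ADD     -> [8, -13]
OVER    -> [8, -13, 8]
DUP     -> [8, -13, 8, 8]
SUB     -> [8, -13, 0]
ROT     -> [-13, 0, 8]
ROT     -> [0, 8, -13]
SUB     -> [0, 21]
DUP     -> [0, 21, 21]
PUSH 75 -> [0, 21, 21, 75]
POP     -> [0, 21, 21]
POP     -> [0, 21]
PUSH -2 -> [0, 21, -2]
PUSH -1 -> [0, 21, -2, -1]
MUL     -> [0, 21, 2]
ADD     -> [0, 23]
DUP     -> [0, 23, 23]
SWAP    -> [0, 23, 23]
ROT     -> [23, 23, 0]
DUP     -> [23, 23, 0, 0]
SUB     -> [23, 23, 0]
DUP     -> [23, 23, 0, 0]
MUL     -> [23, 23, 0]
NEG     -> [23, 23, 0]
MUL     -> [23, 0]
ADD     -> [23]
PUSH 0  -> [23, 0]

0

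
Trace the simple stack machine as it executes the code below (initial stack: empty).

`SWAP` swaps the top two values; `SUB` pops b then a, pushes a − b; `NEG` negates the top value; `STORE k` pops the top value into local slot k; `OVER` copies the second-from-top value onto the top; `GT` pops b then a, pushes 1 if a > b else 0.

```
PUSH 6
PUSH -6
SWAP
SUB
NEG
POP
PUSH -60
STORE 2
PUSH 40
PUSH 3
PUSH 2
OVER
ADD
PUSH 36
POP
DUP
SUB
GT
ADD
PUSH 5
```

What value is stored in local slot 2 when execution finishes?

PUSH 6    [6]
PUSH -6   [6, -6]
SWAP      [-6, 6]
SUB       [-12]
NEG       [12]
POP       []
PUSH -60  [-60]
STORE 2   []
PUSH 40   [40]
PUSH 3    [40, 3]
PUSH 2    [40, 3, 2]
OVER      [40, 3, 2, 3]
ADD       [40, 3, 5]
PUSH 36   [40, 3, 5, 36]
POP       [40, 3, 5]
DUP       [40, 3, 5, 5]
SUB       [40, 3, 0]
GT        [40, 1]
ADD       [41]
PUSH 5    [41, 5]

-60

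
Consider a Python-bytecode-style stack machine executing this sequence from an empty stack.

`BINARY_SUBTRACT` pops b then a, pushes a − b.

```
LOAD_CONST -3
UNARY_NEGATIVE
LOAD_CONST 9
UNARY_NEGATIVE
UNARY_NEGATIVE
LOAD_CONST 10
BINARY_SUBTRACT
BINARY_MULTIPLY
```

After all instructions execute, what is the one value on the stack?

LOAD_CONST -3   : -3
UNARY_NEGATIVE  : 3
LOAD_CONST 9    : 3 9
UNARY_NEGATIVE  : 3 -9
UNARY_NEGATIVE  : 3 9
LOAD_CONST 10   : 3 9 10
BINARY_SUBTRACT : 3 -1
BINARY_MULTIPLY : -3

-3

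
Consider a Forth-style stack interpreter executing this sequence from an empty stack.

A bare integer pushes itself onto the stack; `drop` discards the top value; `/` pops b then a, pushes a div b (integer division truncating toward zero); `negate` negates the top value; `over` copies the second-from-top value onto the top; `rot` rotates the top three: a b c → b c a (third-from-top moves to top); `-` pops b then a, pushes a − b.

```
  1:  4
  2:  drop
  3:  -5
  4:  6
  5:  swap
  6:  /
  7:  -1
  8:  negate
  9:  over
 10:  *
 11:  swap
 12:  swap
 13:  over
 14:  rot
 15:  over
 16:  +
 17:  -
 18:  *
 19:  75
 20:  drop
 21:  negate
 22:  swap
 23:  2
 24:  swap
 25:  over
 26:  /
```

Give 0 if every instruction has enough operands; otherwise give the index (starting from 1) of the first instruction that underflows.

22

4      -> 4
drop   -> (empty)
-5     -> -5
6      -> -5 6
swap   -> 6 -5
/      -> -1
-1     -> -1 -1
negate -> -1 1
over   -> -1 1 -1
*      -> -1 -1
swap   -> -1 -1
swap   -> -1 -1
over   -> -1 -1 -1
rot    -> -1 -1 -1
over   -> -1 -1 -1 -1
+      -> -1 -1 -2
-      -> -1 1
*      -> -1
75     -> -1 75
drop   -> -1
negate -> 1
swap  — needs 2 operands, stack has 1 → underflow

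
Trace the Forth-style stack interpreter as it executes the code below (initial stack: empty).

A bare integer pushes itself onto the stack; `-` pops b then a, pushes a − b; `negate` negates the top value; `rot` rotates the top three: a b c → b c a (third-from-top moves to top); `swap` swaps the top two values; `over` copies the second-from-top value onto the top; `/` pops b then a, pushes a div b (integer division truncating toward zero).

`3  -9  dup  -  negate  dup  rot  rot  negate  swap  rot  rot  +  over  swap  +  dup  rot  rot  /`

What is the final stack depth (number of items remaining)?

2

3      -> [3]
-9     -> [3, -9]
dup    -> [3, -9, -9]
-      -> [3, 0]
negate -> [3, 0]
dup    -> [3, 0, 0]
rot    -> [0, 0, 3]
rot    -> [0, 3, 0]
negate -> [0, 3, 0]
swap   -> [0, 0, 3]
rot    -> [0, 3, 0]
rot    -> [3, 0, 0]
+      -> [3, 0]
over   -> [3, 0, 3]
swap   -> [3, 3, 0]
+      -> [3, 3]
dup    -> [3, 3, 3]
rot    -> [3, 3, 3]
rot    -> [3, 3, 3]
/      -> [3, 1]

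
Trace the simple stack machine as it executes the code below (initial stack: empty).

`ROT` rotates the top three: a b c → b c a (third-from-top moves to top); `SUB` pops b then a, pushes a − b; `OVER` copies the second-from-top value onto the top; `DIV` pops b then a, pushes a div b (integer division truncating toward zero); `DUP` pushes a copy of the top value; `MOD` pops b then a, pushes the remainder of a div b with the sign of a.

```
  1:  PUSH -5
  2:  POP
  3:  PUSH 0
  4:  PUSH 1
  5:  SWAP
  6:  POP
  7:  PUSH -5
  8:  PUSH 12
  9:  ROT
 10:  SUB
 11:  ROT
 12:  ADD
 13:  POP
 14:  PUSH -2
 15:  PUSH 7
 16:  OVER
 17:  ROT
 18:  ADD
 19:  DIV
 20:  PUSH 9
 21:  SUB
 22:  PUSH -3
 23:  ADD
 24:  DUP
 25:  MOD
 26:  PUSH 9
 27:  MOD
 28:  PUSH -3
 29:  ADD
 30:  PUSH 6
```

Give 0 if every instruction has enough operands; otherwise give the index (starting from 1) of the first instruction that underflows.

PUSH -5 : [-5]
POP     : []
PUSH 0  : [0]
PUSH 1  : [0, 1]
SWAP    : [1, 0]
POP     : [1]
PUSH -5 : [1, -5]
PUSH 12 : [1, -5, 12]
ROT     : [-5, 12, 1]
SUB     : [-5, 11]
ROT  — needs 3 operands, stack has 2 → underflow

11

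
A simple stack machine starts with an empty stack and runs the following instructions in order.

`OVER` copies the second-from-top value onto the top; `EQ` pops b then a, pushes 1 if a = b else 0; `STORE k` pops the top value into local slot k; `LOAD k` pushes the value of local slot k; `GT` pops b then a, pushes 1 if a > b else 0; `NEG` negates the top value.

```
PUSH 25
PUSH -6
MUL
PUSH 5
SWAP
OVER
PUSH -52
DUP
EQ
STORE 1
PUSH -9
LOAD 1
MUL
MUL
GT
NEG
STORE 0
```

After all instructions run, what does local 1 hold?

1

PUSH 25  -> [25]
PUSH -6  -> [25, -6]
MUL      -> [-150]
PUSH 5   -> [-150, 5]
SWAP     -> [5, -150]
OVER     -> [5, -150, 5]
PUSH -52 -> [5, -150, 5, -52]
DUP      -> [5, -150, 5, -52, -52]
EQ       -> [5, -150, 5, 1]
STORE 1  -> [5, -150, 5]
PUSH -9  -> [5, -150, 5, -9]
LOAD 1   -> [5, -150, 5, -9, 1]
MUL      -> [5, -150, 5, -9]
MUL      -> [5, -150, -45]
GT       -> [5, 0]
NEG      -> [5, 0]
STORE 0  -> [5]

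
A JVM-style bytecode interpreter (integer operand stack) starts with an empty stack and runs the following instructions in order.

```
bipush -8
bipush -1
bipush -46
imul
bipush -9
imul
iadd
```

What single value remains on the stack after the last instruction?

-422

bipush -8  -> [-8]
bipush -1  -> [-8, -1]
bipush -46 -> [-8, -1, -46]
imul       -> [-8, 46]
bipush -9  -> [-8, 46, -9]
imul       -> [-8, -414]
iadd       -> [-422]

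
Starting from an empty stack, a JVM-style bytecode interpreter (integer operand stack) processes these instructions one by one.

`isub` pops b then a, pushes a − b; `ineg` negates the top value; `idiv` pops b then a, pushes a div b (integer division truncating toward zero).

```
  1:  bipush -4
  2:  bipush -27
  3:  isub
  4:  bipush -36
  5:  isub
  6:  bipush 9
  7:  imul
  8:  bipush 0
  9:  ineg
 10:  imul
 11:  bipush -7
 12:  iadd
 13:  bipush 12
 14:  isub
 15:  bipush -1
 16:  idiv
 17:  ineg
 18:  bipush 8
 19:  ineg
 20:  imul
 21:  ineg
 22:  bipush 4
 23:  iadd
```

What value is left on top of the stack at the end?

-148

bipush -4  : [-4]
bipush -27 : [-4, -27]
isub       : [23]
bipush -36 : [23, -36]
isub       : [59]
bipush 9   : [59, 9]
imul       : [531]
bipush 0   : [531, 0]
ineg       : [531, 0]
imul       : [0]
bipush -7  : [0, -7]
iadd       : [-7]
bipush 12  : [-7, 12]
isub       : [-19]
bipush -1  : [-19, -1]
idiv       : [19]
ineg       : [-19]
bipush 8   : [-19, 8]
ineg       : [-19, -8]
imul       : [152]
ineg       : [-152]
bipush 4   : [-152, 4]
iadd       : [-148]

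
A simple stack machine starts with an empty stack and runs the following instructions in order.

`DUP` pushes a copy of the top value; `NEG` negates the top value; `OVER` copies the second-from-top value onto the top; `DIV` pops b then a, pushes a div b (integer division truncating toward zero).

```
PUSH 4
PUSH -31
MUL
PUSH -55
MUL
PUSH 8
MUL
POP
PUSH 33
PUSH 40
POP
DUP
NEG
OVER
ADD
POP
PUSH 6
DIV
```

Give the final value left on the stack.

5

PUSH 4   -> [4]
PUSH -31 -> [4, -31]
MUL      -> [-124]
PUSH -55 -> [-124, -55]
MUL      -> [6820]
PUSH 8   -> [6820, 8]
MUL      -> [54560]
POP      -> []
PUSH 33  -> [33]
PUSH 40  -> [33, 40]
POP      -> [33]
DUP      -> [33, 33]
NEG      -> [33, -33]
OVER     -> [33, -33, 33]
ADD      -> [33, 0]
POP      -> [33]
PUSH 6   -> [33, 6]
DIV      -> [5]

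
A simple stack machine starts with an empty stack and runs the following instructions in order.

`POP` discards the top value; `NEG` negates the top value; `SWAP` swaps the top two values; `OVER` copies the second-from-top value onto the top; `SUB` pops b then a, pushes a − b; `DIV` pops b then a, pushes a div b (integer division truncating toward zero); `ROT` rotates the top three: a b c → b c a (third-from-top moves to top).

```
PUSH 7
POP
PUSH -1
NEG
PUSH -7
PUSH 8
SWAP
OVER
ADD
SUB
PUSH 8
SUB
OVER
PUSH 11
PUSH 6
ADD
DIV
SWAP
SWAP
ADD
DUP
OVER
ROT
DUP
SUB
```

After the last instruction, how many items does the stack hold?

PUSH 7  -> 7
POP     -> (empty)
PUSH -1 -> -1
NEG     -> 1
PUSH -7 -> 1 -7
PUSH 8  -> 1 -7 8
SWAP    -> 1 8 -7
OVER    -> 1 8 -7 8
ADD     -> 1 8 1
SUB     -> 1 7
PUSH 8  -> 1 7 8
SUB     -> 1 -1
OVER    -> 1 -1 1
PUSH 11 -> 1 -1 1 11
PUSH 6  -> 1 -1 1 11 6
ADD     -> 1 -1 1 17
DIV     -> 1 -1 0
SWAP    -> 1 0 -1
SWAP    -> 1 -1 0
ADD     -> 1 -1
DUP     -> 1 -1 -1
OVER    -> 1 -1 -1 -1
ROT     -> 1 -1 -1 -1
DUP     -> 1 -1 -1 -1 -1
SUB     -> 1 -1 -1 0

4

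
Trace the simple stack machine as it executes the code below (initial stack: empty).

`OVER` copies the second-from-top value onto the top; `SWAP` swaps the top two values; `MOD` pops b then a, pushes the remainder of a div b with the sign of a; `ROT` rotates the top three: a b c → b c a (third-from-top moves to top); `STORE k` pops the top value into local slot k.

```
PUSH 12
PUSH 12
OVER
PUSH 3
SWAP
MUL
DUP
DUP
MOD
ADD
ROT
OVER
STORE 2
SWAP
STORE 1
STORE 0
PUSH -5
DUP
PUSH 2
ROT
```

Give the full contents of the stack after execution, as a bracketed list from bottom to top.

PUSH 12 -> [12]
PUSH 12 -> [12, 12]
OVER    -> [12, 12, 12]
PUSH 3  -> [12, 12, 12, 3]
SWAP    -> [12, 12, 3, 12]
MUL     -> [12, 12, 36]
DUP     -> [12, 12, 36, 36]
DUP     -> [12, 12, 36, 36, 36]
MOD     -> [12, 12, 36, 0]
ADD     -> [12, 12, 36]
ROT     -> [12, 36, 12]
OVER    -> [12, 36, 12, 36]
STORE 2 -> [12, 36, 12]
SWAP    -> [12, 12, 36]
STORE 1 -> [12, 12]
STORE 0 -> [12]
PUSH -5 -> [12, -5]
DUP     -> [12, -5, -5]
PUSH 2  -> [12, -5, -5, 2]
ROT     -> [12, -5, 2, -5]

[12, -5, 2, -5]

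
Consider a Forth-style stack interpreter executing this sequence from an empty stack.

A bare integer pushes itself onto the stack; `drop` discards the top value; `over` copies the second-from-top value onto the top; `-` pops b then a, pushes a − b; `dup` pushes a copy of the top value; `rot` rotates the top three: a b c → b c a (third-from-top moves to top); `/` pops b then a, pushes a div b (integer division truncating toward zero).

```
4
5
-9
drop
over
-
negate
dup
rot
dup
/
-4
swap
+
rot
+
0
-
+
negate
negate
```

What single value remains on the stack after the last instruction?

-5

4       [4]
5       [4, 5]
-9      [4, 5, -9]
drop    [4, 5]
over    [4, 5, 4]
-       [4, 1]
negate  [4, -1]
dup     [4, -1, -1]
rot     [-1, -1, 4]
dup     [-1, -1, 4, 4]
/       [-1, -1, 1]
-4      [-1, -1, 1, -4]
swap    [-1, -1, -4, 1]
+       [-1, -1, -3]
rot     [-1, -3, -1]
+       [-1, -4]
0       [-1, -4, 0]
-       [-1, -4]
+       [-5]
negate  [5]
negate  [-5]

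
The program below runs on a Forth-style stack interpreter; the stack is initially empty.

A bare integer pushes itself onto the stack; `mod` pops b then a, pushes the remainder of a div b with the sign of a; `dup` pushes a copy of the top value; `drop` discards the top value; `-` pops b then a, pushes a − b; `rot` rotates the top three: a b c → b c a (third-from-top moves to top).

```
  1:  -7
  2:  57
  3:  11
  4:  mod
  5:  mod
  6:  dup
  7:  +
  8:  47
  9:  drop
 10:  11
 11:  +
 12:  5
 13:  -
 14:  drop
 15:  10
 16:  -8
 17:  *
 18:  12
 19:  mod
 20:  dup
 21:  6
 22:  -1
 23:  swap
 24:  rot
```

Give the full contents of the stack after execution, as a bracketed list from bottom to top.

-7   -> [-7]
57   -> [-7, 57]
11   -> [-7, 57, 11]
mod  -> [-7, 2]
mod  -> [-1]
dup  -> [-1, -1]
+    -> [-2]
47   -> [-2, 47]
drop -> [-2]
11   -> [-2, 11]
+    -> [9]
5    -> [9, 5]
-    -> [4]
drop -> []
10   -> [10]
-8   -> [10, -8]
*    -> [-80]
12   -> [-80, 12]
mod  -> [-8]
dup  -> [-8, -8]
6    -> [-8, -8, 6]
-1   -> [-8, -8, 6, -1]
swap -> [-8, -8, -1, 6]
rot  -> [-8, -1, 6, -8]

[-8, -1, 6, -8]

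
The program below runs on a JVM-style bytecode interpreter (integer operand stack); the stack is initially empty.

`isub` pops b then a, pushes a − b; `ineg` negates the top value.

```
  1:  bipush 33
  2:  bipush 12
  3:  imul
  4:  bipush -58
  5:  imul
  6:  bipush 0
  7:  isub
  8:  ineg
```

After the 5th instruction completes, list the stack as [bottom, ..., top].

bipush 33   33
bipush 12   33 12
imul        396
bipush -58  396 -58
imul        -22968

[-22968]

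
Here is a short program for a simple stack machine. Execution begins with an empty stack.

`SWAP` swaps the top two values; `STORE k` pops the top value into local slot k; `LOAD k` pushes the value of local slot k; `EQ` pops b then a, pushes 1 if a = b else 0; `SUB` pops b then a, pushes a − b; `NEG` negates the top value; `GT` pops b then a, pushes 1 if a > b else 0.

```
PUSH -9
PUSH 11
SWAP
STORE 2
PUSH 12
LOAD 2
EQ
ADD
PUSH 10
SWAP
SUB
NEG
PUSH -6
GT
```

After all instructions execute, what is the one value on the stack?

1

PUSH -9 → [-9]
PUSH 11 → [-9, 11]
SWAP    → [11, -9]
STORE 2 → [11]
PUSH 12 → [11, 12]
LOAD 2  → [11, 12, -9]
EQ      → [11, 0]
ADD     → [11]
PUSH 10 → [11, 10]
SWAP    → [10, 11]
SUB     → [-1]
NEG     → [1]
PUSH -6 → [1, -6]
GT      → [1]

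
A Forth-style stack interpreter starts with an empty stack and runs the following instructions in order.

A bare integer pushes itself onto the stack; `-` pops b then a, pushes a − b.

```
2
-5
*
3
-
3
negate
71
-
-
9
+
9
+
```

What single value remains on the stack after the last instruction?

79

2      : [2]
-5     : [2, -5]
*      : [-10]
3      : [-10, 3]
-      : [-13]
3      : [-13, 3]
negate : [-13, -3]
71     : [-13, -3, 71]
-      : [-13, -74]
-      : [61]
9      : [61, 9]
+      : [70]
9      : [70, 9]
+      : [79]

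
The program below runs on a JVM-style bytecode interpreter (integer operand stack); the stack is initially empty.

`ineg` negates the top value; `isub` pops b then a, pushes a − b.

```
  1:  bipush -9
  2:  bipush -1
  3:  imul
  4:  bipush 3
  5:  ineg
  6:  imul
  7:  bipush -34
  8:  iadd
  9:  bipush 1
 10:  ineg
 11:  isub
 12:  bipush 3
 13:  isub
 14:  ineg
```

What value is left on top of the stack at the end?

63

bipush -9  : -9
bipush -1  : -9 -1
imul       : 9
bipush 3   : 9 3
ineg       : 9 -3
imul       : -27
bipush -34 : -27 -34
iadd       : -61
bipush 1   : -61 1
ineg       : -61 -1
isub       : -60
bipush 3   : -60 3
isub       : -63
ineg       : 63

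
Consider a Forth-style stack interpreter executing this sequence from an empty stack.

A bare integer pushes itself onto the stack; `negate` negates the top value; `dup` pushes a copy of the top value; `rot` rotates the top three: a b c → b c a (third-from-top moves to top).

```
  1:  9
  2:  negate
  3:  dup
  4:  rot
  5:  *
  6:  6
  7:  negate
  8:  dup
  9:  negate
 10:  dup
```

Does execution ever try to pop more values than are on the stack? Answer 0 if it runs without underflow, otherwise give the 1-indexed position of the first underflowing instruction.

4

9      -> 9
negate -> -9
dup    -> -9 -9
rot  — needs 3 operands, stack has 2 → underflow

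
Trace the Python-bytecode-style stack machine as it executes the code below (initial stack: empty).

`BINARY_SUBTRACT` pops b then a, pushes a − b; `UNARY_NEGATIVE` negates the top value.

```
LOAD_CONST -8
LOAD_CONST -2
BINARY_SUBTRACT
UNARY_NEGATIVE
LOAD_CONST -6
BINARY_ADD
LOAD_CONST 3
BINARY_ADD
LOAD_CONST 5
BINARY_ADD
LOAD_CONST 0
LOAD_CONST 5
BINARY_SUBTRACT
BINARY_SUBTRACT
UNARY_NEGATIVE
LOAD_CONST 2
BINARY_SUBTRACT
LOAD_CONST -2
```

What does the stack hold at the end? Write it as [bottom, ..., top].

[-15, -2]

LOAD_CONST -8   -> -8
LOAD_CONST -2   -> -8 -2
BINARY_SUBTRACT -> -6
UNARY_NEGATIVE  -> 6
LOAD_CONST -6   -> 6 -6
BINARY_ADD      -> 0
LOAD_CONST 3    -> 0 3
BINARY_ADD      -> 3
LOAD_CONST 5    -> 3 5
BINARY_ADD      -> 8
LOAD_CONST 0    -> 8 0
LOAD_CONST 5    -> 8 0 5
BINARY_SUBTRACT -> 8 -5
BINARY_SUBTRACT -> 13
UNARY_NEGATIVE  -> -13
LOAD_CONST 2    -> -13 2
BINARY_SUBTRACT -> -15
LOAD_CONST -2   -> -15 -2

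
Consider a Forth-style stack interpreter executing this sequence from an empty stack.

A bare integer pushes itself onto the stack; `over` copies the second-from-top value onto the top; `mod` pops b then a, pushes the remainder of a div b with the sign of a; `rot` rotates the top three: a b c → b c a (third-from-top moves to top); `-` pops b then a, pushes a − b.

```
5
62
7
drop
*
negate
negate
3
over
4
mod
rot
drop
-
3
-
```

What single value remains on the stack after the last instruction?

5      -> 5
62     -> 5 62
7      -> 5 62 7
drop   -> 5 62
*      -> 310
negate -> -310
negate -> 310
3      -> 310 3
over   -> 310 3 310
4      -> 310 3 310 4
mod    -> 310 3 2
rot    -> 3 2 310
drop   -> 3 2
-      -> 1
3      -> 1 3
-      -> -2

-2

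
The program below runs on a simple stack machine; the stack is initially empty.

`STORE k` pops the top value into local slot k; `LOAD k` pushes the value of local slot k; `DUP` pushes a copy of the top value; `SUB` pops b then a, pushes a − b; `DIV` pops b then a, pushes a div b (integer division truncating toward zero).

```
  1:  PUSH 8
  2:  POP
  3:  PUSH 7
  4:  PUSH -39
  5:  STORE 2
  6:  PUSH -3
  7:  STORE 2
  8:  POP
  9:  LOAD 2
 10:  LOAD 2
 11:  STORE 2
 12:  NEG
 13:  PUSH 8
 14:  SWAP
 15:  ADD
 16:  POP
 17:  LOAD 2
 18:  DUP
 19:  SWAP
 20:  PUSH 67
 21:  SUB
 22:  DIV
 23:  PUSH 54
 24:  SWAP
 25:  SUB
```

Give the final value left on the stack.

PUSH 8   -> [8]
POP      -> []
PUSH 7   -> [7]
PUSH -39 -> [7, -39]
STORE 2  -> [7]
PUSH -3  -> [7, -3]
STORE 2  -> [7]
POP      -> []
LOAD 2   -> [-3]
LOAD 2   -> [-3, -3]
STORE 2  -> [-3]
NEG      -> [3]
PUSH 8   -> [3, 8]
SWAP     -> [8, 3]
ADD      -> [11]
POP      -> []
LOAD 2   -> [-3]
DUP      -> [-3, -3]
SWAP     -> [-3, -3]
PUSH 67  -> [-3, -3, 67]
SUB      -> [-3, -70]
DIV      -> [0]
PUSH 54  -> [0, 54]
SWAP     -> [54, 0]
SUB      -> [54]

54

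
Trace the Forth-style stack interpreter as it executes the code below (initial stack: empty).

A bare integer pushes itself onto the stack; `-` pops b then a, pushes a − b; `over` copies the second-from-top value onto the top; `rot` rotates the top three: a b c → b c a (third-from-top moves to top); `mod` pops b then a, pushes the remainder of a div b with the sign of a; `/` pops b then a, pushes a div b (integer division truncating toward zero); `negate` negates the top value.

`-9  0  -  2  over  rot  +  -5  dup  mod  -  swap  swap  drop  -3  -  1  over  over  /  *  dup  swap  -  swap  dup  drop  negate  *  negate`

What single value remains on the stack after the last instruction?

0

-9      [-9]
0       [-9, 0]
-       [-9]
2       [-9, 2]
over    [-9, 2, -9]
rot     [2, -9, -9]
+       [2, -18]
-5      [2, -18, -5]
dup     [2, -18, -5, -5]
mod     [2, -18, 0]
-       [2, -18]
swap    [-18, 2]
swap    [2, -18]
drop    [2]
-3      [2, -3]
-       [5]
1       [5, 1]
over    [5, 1, 5]
over    [5, 1, 5, 1]
/       [5, 1, 5]
*       [5, 5]
dup     [5, 5, 5]
swap    [5, 5, 5]
-       [5, 0]
swap    [0, 5]
dup     [0, 5, 5]
drop    [0, 5]
negate  [0, -5]
*       [0]
negate  [0]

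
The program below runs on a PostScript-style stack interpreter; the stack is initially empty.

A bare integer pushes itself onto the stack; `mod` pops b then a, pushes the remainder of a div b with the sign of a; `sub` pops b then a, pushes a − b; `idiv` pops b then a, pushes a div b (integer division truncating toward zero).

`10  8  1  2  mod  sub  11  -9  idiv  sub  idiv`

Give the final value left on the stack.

1

10   -> 10
8    -> 10 8
1    -> 10 8 1
2    -> 10 8 1 2
mod  -> 10 8 1
sub  -> 10 7
11   -> 10 7 11
-9   -> 10 7 11 -9
idiv -> 10 7 -1
sub  -> 10 8
idiv -> 1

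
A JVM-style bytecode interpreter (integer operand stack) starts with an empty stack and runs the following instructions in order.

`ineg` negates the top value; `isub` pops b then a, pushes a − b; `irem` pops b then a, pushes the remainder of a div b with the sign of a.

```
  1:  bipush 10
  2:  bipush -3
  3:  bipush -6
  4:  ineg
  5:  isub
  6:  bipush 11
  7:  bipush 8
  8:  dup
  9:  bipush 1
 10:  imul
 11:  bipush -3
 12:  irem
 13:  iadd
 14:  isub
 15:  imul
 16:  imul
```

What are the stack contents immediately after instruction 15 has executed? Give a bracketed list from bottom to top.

[10, -9]

bipush 10 → [10]
bipush -3 → [10, -3]
bipush -6 → [10, -3, -6]
ineg      → [10, -3, 6]
isub      → [10, -9]
bipush 11 → [10, -9, 11]
bipush 8  → [10, -9, 11, 8]
dup       → [10, -9, 11, 8, 8]
bipush 1  → [10, -9, 11, 8, 8, 1]
imul      → [10, -9, 11, 8, 8]
bipush -3 → [10, -9, 11, 8, 8, -3]
irem      → [10, -9, 11, 8, 2]
iadd      → [10, -9, 11, 10]
isub      → [10, -9, 1]
imul      → [10, -9]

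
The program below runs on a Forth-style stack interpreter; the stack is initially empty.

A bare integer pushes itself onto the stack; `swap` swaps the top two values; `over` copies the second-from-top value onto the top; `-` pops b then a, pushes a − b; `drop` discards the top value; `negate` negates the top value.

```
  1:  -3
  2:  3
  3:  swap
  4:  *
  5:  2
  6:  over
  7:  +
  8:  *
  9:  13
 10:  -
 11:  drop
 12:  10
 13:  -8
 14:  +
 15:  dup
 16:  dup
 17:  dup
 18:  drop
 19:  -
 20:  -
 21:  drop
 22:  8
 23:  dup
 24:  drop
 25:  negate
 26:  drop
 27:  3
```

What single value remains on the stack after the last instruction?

-3     : [-3]
3      : [-3, 3]
swap   : [3, -3]
*      : [-9]
2      : [-9, 2]
over   : [-9, 2, -9]
+      : [-9, -7]
*      : [63]
13     : [63, 13]
-      : [50]
drop   : []
10     : [10]
-8     : [10, -8]
+      : [2]
dup    : [2, 2]
dup    : [2, 2, 2]
dup    : [2, 2, 2, 2]
drop   : [2, 2, 2]
-      : [2, 0]
-      : [2]
drop   : []
8      : [8]
dup    : [8, 8]
drop   : [8]
negate : [-8]
drop   : []
3      : [3]

3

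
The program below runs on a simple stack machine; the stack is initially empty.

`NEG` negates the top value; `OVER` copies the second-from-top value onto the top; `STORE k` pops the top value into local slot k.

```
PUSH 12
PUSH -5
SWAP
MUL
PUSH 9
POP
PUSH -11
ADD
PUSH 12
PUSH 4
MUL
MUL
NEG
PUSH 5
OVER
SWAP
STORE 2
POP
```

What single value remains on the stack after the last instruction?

3408

PUSH 12   [12]
PUSH -5   [12, -5]
SWAP      [-5, 12]
MUL       [-60]
PUSH 9    [-60, 9]
POP       [-60]
PUSH -11  [-60, -11]
ADD       [-71]
PUSH 12   [-71, 12]
PUSH 4    [-71, 12, 4]
MUL       [-71, 48]
MUL       [-3408]
NEG       [3408]
PUSH 5    [3408, 5]
OVER      [3408, 5, 3408]
SWAP      [3408, 3408, 5]
STORE 2   [3408, 3408]
POP       [3408]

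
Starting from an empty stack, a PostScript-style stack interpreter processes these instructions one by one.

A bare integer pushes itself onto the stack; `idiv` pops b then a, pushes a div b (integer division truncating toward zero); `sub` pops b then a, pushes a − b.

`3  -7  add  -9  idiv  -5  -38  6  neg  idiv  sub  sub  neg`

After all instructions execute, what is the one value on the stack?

3    -> 3
-7   -> 3 -7
add  -> -4
-9   -> -4 -9
idiv -> 0
-5   -> 0 -5
-38  -> 0 -5 -38
6    -> 0 -5 -38 6
neg  -> 0 -5 -38 -6
idiv -> 0 -5 6
sub  -> 0 -11
sub  -> 11
neg  -> -11

-11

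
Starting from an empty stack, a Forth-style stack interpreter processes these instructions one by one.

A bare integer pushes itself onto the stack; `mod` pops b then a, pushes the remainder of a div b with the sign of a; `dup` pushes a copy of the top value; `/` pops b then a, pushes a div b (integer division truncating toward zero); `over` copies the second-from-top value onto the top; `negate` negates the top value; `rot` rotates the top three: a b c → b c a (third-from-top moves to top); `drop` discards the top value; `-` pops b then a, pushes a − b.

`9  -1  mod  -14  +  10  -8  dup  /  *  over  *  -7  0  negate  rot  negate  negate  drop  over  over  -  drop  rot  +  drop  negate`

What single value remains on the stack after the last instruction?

7

9      -> [9]
-1     -> [9, -1]
mod    -> [0]
-14    -> [0, -14]
+      -> [-14]
10     -> [-14, 10]
-8     -> [-14, 10, -8]
dup    -> [-14, 10, -8, -8]
/      -> [-14, 10, 1]
*      -> [-14, 10]
over   -> [-14, 10, -14]
*      -> [-14, -140]
-7     -> [-14, -140, -7]
0      -> [-14, -140, -7, 0]
negate -> [-14, -140, -7, 0]
rot    -> [-14, -7, 0, -140]
negate -> [-14, -7, 0, 140]
negate -> [-14, -7, 0, -140]
drop   -> [-14, -7, 0]
over   -> [-14, -7, 0, -7]
over   -> [-14, -7, 0, -7, 0]
-      -> [-14, -7, 0, -7]
drop   -> [-14, -7, 0]
rot    -> [-7, 0, -14]
+      -> [-7, -14]
drop   -> [-7]
negate -> [7]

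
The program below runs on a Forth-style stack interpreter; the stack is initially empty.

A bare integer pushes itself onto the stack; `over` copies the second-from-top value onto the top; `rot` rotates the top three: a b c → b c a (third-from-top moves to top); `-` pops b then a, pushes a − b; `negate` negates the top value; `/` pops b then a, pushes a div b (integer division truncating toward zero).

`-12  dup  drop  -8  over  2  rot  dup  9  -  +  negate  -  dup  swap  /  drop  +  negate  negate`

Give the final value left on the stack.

-24

-12    : -12
dup    : -12 -12
drop   : -12
-8     : -12 -8
over   : -12 -8 -12
2      : -12 -8 -12 2
rot    : -12 -12 2 -8
dup    : -12 -12 2 -8 -8
9      : -12 -12 2 -8 -8 9
-      : -12 -12 2 -8 -17
+      : -12 -12 2 -25
negate : -12 -12 2 25
-      : -12 -12 -23
dup    : -12 -12 -23 -23
swap   : -12 -12 -23 -23
/      : -12 -12 1
drop   : -12 -12
+      : -24
negate : 24
negate : -24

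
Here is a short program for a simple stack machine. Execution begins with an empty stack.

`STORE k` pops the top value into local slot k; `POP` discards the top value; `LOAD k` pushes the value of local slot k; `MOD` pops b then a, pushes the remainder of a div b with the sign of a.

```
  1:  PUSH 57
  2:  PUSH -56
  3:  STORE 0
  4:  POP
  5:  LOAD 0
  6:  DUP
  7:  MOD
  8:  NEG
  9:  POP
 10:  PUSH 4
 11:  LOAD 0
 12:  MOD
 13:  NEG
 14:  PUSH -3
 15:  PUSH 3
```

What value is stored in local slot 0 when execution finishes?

-56

PUSH 57  → 57
PUSH -56 → 57 -56
STORE 0  → 57
POP      → (empty)
LOAD 0   → -56
DUP      → -56 -56
MOD      → 0
NEG      → 0
POP      → (empty)
PUSH 4   → 4
LOAD 0   → 4 -56
MOD      → 4
NEG      → -4
PUSH -3  → -4 -3
PUSH 3   → -4 -3 3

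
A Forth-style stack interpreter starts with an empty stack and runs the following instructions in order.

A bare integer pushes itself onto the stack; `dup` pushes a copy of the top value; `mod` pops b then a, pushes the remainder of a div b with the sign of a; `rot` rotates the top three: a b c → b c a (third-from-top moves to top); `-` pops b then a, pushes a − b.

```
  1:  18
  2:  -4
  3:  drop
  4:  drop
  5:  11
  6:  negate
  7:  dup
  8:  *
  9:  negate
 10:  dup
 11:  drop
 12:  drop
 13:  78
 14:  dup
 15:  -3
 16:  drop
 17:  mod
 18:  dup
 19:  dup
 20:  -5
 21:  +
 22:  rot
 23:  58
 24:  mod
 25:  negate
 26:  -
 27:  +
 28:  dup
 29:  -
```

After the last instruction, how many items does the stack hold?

1

18     -> [18]
-4     -> [18, -4]
drop   -> [18]
drop   -> []
11     -> [11]
negate -> [-11]
dup    -> [-11, -11]
*      -> [121]
negate -> [-121]
dup    -> [-121, -121]
drop   -> [-121]
drop   -> []
78     -> [78]
dup    -> [78, 78]
-3     -> [78, 78, -3]
drop   -> [78, 78]
mod    -> [0]
dup    -> [0, 0]
dup    -> [0, 0, 0]
-5     -> [0, 0, 0, -5]
+      -> [0, 0, -5]
rot    -> [0, -5, 0]
58     -> [0, -5, 0, 58]
mod    -> [0, -5, 0]
negate -> [0, -5, 0]
-      -> [0, -5]
+      -> [-5]
dup    -> [-5, -5]
-      -> [0]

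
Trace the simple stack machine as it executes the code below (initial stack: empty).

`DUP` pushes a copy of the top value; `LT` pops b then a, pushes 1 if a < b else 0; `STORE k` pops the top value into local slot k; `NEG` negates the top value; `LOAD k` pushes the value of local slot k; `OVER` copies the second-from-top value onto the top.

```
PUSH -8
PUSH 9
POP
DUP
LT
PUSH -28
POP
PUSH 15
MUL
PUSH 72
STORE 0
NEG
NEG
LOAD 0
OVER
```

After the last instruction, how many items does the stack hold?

PUSH -8  → [-8]
PUSH 9   → [-8, 9]
POP      → [-8]
DUP      → [-8, -8]
LT       → [0]
PUSH -28 → [0, -28]
POP      → [0]
PUSH 15  → [0, 15]
MUL      → [0]
PUSH 72  → [0, 72]
STORE 0  → [0]
NEG      → [0]
NEG      → [0]
LOAD 0   → [0, 72]
OVER     → [0, 72, 0]

3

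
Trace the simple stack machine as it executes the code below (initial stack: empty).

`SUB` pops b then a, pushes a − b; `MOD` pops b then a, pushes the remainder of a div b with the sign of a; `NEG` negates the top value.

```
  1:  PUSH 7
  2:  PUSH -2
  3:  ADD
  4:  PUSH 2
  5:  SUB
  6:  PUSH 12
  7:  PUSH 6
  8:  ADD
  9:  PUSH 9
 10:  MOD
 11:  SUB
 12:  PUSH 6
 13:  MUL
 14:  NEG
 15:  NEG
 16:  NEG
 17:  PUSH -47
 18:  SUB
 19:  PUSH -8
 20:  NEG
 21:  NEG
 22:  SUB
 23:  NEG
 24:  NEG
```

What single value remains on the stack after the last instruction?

37

PUSH 7   -> [7]
PUSH -2  -> [7, -2]
ADD      -> [5]
PUSH 2   -> [5, 2]
SUB      -> [3]
PUSH 12  -> [3, 12]
PUSH 6   -> [3, 12, 6]
ADD      -> [3, 18]
PUSH 9   -> [3, 18, 9]
MOD      -> [3, 0]
SUB      -> [3]
PUSH 6   -> [3, 6]
MUL      -> [18]
NEG      -> [-18]
NEG      -> [18]
NEG      -> [-18]
PUSH -47 -> [-18, -47]
SUB      -> [29]
PUSH -8  -> [29, -8]
NEG      -> [29, 8]
NEG      -> [29, -8]
SUB      -> [37]
NEG      -> [-37]
NEG      -> [37]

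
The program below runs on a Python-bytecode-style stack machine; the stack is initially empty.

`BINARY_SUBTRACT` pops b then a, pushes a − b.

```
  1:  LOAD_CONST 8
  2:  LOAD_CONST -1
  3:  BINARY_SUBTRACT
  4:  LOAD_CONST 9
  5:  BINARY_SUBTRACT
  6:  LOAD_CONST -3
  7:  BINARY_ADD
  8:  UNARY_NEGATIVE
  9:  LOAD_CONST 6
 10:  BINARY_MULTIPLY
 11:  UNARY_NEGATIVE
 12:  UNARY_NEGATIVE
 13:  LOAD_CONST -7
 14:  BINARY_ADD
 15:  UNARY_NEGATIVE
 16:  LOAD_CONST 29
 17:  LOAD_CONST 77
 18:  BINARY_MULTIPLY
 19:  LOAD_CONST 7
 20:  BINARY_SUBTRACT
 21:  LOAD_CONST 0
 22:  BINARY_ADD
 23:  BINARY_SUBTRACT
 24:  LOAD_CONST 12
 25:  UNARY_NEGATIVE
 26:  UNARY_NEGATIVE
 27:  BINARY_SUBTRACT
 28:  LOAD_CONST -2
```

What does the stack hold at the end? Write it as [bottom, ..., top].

LOAD_CONST 8    : 8
LOAD_CONST -1   : 8 -1
BINARY_SUBTRACT : 9
LOAD_CONST 9    : 9 9
BINARY_SUBTRACT : 0
LOAD_CONST -3   : 0 -3
BINARY_ADD      : -3
UNARY_NEGATIVE  : 3
LOAD_CONST 6    : 3 6
BINARY_MULTIPLY : 18
UNARY_NEGATIVE  : -18
UNARY_NEGATIVE  : 18
LOAD_CONST -7   : 18 -7
BINARY_ADD      : 11
UNARY_NEGATIVE  : -11
LOAD_CONST 29   : -11 29
LOAD_CONST 77   : -11 29 77
BINARY_MULTIPLY : -11 2233
LOAD_CONST 7    : -11 2233 7
BINARY_SUBTRACT : -11 2226
LOAD_CONST 0    : -11 2226 0
BINARY_ADD      : -11 2226
BINARY_SUBTRACT : -2237
LOAD_CONST 12   : -2237 12
UNARY_NEGATIVE  : -2237 -12
UNARY_NEGATIVE  : -2237 12
BINARY_SUBTRACT : -2249
LOAD_CONST -2   : -2249 -2

[-2249, -2]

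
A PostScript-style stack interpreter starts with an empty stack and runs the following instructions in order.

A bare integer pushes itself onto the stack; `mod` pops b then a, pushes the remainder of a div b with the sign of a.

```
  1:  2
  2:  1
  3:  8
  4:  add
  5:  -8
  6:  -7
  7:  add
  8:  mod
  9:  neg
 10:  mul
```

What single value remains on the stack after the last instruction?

2   -> 2
1   -> 2 1
8   -> 2 1 8
add -> 2 9
-8  -> 2 9 -8
-7  -> 2 9 -8 -7
add -> 2 9 -15
mod -> 2 9
neg -> 2 -9
mul -> -18

-18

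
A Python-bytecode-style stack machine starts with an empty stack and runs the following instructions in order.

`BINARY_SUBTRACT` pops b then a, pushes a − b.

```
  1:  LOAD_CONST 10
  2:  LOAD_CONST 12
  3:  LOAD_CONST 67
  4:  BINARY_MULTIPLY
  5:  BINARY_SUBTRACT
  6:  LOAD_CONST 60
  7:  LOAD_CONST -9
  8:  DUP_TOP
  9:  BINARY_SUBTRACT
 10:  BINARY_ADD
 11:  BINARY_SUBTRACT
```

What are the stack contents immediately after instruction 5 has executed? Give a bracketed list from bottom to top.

[-794]

LOAD_CONST 10   : [10]
LOAD_CONST 12   : [10, 12]
LOAD_CONST 67   : [10, 12, 67]
BINARY_MULTIPLY : [10, 804]
BINARY_SUBTRACT : [-794]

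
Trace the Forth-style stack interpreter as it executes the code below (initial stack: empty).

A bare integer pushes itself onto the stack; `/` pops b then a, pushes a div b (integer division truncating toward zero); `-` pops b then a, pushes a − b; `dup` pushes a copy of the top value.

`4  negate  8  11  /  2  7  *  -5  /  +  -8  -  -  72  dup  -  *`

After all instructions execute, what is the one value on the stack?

0

4      -> [4]
negate -> [-4]
8      -> [-4, 8]
11     -> [-4, 8, 11]
/      -> [-4, 0]
2      -> [-4, 0, 2]
7      -> [-4, 0, 2, 7]
*      -> [-4, 0, 14]
-5     -> [-4, 0, 14, -5]
/      -> [-4, 0, -2]
+      -> [-4, -2]
-8     -> [-4, -2, -8]
-      -> [-4, 6]
-      -> [-10]
72     -> [-10, 72]
dup    -> [-10, 72, 72]
-      -> [-10, 0]
*      -> [0]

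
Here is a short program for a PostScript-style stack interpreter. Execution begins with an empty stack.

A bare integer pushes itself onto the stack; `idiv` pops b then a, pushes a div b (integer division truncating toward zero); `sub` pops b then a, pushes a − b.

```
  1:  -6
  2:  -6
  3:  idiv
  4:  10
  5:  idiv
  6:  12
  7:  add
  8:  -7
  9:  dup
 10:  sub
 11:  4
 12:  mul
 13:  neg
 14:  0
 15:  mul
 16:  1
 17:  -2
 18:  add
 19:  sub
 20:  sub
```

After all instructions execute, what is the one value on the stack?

11

-6   -> -6
-6   -> -6 -6
idiv -> 1
10   -> 1 10
idiv -> 0
12   -> 0 12
add  -> 12
-7   -> 12 -7
dup  -> 12 -7 -7
sub  -> 12 0
4    -> 12 0 4
mul  -> 12 0
neg  -> 12 0
0    -> 12 0 0
mul  -> 12 0
1    -> 12 0 1
-2   -> 12 0 1 -2
add  -> 12 0 -1
sub  -> 12 1
sub  -> 11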